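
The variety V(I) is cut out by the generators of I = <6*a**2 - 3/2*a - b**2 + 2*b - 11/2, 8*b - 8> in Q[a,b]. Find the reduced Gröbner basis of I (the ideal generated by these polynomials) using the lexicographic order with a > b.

G = {a**2 - 1/4*a - 3/4, b - 1}

f_1 = 6*a**2 - 3/2*a - b**2 + 2*b - 11/2, LT = a**2.
f_2 = 8*b - 8, LT = b.

The S-polynomials (S(f_1,f_2)) all reduce to 0 modulo the current basis, so we have a Gröbner basis.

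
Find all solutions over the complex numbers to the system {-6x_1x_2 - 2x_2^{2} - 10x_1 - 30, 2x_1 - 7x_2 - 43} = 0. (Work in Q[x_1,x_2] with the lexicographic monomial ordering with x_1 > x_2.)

{(4, -5), (323/23, -49/23)}

Compute a lex Gröbner basis by Buchberger's algorithm.
f_1 = -6x_1x_2 - 10x_1 - 2x_2^{2} - 30, LT = x_1x_2.
f_2 = 2x_1 - 7x_2 - 43, LT = x_1.

S(f_1,f_2): lcm = x_1x_2. S = \tfrac{5}{3}x_1 + \tfrac{23}{6}x_2^{2} + \tfrac{43}{2}x_2 + 5.
  leading term x_1: subtract (\tfrac{5}{6})·f_2 from \tfrac{5}{3}x_1 + \tfrac{23}{6}x_2^{2} + \tfrac{43}{2}x_2 + 5 → \tfrac{23}{6}x_2^{2} + \tfrac{82}{3}x_2 + \tfrac{245}{6}
  leading term x_2^{2}: no divisor's leading term divides it; move \tfrac{23}{6}x_2^{2} to the remainder.
  leading term x_2: no divisor's leading term divides it; move \tfrac{82}{3}x_2 to the remainder.
  leading term 1: no divisor's leading term divides it; move \tfrac{245}{6} to the remainder.
  remainder \tfrac{23}{6}x_2^{2} + \tfrac{82}{3}x_2 + \tfrac{245}{6} ≠ 0; add h_3 = \tfrac{23}{6}x_2^{2} + \tfrac{82}{3}x_2 + \tfrac{245}{6} to the basis.

The other S-polynomials (S(f_1,h_3), S(f_2,h_3)) all reduce to 0 modulo the current basis, so we have a Gröbner basis.
Inter-reduce: drop elements whose leading term is divisible by another's, tail-reduce, and make monic.
Reduced Gröbner basis: {x_1 - \tfrac{7}{2}x_2 - \tfrac{43}{2}, x_2^{2} + \tfrac{164}{23}x_2 + \tfrac{245}{23}}.

A lex Gröbner basis eliminates variables successively. Here x_2^{2} + \tfrac{164}{23}x_2 + \tfrac{245}{23} depends only on x_2, with roots {-5, -49/23}; lifting each root through the earlier basis elements recovers the full solutions.
  x_2 = -5: the earlier basis element becomes x_1 - 4 = 0, giving x_1 = 4 — point (4, -5).
  x_2 = -49/23: the earlier basis element becomes x_1 - \tfrac{323}{23} = 0, giving x_1 = 323/23 — point (323/23, -49/23).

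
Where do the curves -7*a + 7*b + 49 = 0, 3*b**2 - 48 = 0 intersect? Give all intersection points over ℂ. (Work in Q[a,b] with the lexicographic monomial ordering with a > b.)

Compute a lex Gröbner basis by Buchberger's algorithm.
f_1 = -7*a + 7*b + 49, LT = a.
f_2 = 3*b**2 - 48, LT = b**2.

S(f_1,f_2): leading monomials are coprime, so the S-polynomial reduces to 0 (Buchberger's first criterion).
Every S-polynomial of the final basis reduces to 0, so we have a Gröbner basis.
Inter-reduce: drop elements whose leading term is divisible by another's, tail-reduce, and make monic.
Reduced Gröbner basis: {a - b - 7, b**2 - 16}.

The lex basis is triangular: the last element involves only b. Solving b**2 - 16 = 0 gives b ∈ {-4, 4}; substituting each value into the earlier elements determines the remaining variables.
  b = -4: the earlier basis element becomes a - 3 = 0, giving a = 3 — point (3, -4).
  b = 4: the earlier basis element becomes a - 11 = 0, giving a = 11 — point (11, 4).
A lex Gröbner basis triangularizes the system, enabling back-substitution.

{(3, -4), (11, 4)}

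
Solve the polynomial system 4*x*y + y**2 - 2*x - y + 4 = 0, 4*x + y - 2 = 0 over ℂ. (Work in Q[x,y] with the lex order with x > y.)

Compute a lex Gröbner basis by Buchberger's algorithm.
f_1 = 4*x*y - 2*x + y**2 - y + 4, LT = x*y.
f_2 = 4*x + y - 2, LT = x.

S(f_1,f_2): lcm = x*y. S = -1/2*x + 1/4*y + 1.
  leading term x: subtract (-1/8)·f_2 from -1/2*x + 1/4*y + 1 → 3/8*y + 3/4
  leading term y: no divisor's leading term divides it; move 3/8*y to the remainder.
  leading term 1: no divisor's leading term divides it; move 3/4 to the remainder.
  remainder 3/8*y + 3/4 ≠ 0; add h_3 = 3/8*y + 3/4 to the basis.

The other S-polynomials (S(f_1,h_3), S(f_2,h_3)) all reduce to 0 modulo the current basis, so we have a Gröbner basis.
Inter-reduce: drop elements whose leading term is divisible by another's, tail-reduce, and make monic.
Reduced Gröbner basis: {x - 1, y + 2}.

A lex Gröbner basis eliminates variables successively. Here y + 2 depends only on y, with roots {-2}; lifting each root through the earlier basis elements recovers the full solutions.
  y = -2: the earlier basis element becomes x - 1 = 0, giving x = 1 — point (1, -2).

{(1, -2)}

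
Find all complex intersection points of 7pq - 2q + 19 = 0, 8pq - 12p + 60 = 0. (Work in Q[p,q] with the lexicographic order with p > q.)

Compute a lex Gröbner basis by Buchberger's algorithm.
f_1 = 7pq - 2q + 19, LT = pq.
f_2 = 8pq - 12p + 60, LT = pq.

S(f_1,f_2): lcm = pq. S = 3/2p - 2/7q - 67/14.
  leading term p: no divisor's leading term divides it; move 3/2p to the remainder.
  leading term q: no divisor's leading term divides it; move -2/7q to the remainder.
  leading term 1: no divisor's leading term divides it; move -67/14 to the remainder.
  remainder 3/2p - 2/7q - 67/14 ≠ 0; add h_3 = 3/2p - 2/7q - 67/14 to the basis.

S(f_1,h_3): lcm = pq. S = 4/21q^2 + 61/21q + 19/7.
  leading term q^2: no divisor's leading term divides it; move 4/21q^2 to the remainder.
  leading term q: no divisor's leading term divides it; move 61/21q to the remainder.
  leading term 1: no divisor's leading term divides it; move 19/7 to the remainder.
  remainder 4/21q^2 + 61/21q + 19/7 ≠ 0; add h_4 = 4/21q^2 + 61/21q + 19/7 to the basis.

The other S-polynomials (S(f_2,h_3), S(f_1,h_4), S(f_2,h_4), S(h_3,h_4)) all reduce to 0 modulo the current basis, so we have a Gröbner basis.
Inter-reduce: drop elements whose leading term is divisible by another's, tail-reduce, and make monic.
Reduced Gröbner basis: {p - 4/21q - 67/21, q^2 + 61/4q + 57/4}.

A lex Gröbner basis eliminates variables successively. Here q^2 + 61/4q + 57/4 depends only on q, with roots {-57/4, -1}; lifting each root through the earlier basis elements recovers the full solutions.
  q = -57/4: the earlier basis element becomes p - 10/21 = 0, giving p = 10/21 — point (10/21, -57/4).
  q = -1: the earlier basis element becomes p - 3 = 0, giving p = 3 — point (3, -1).
Substituting each solution back into the original system confirms all equations vanish.

{(10/21, -57/4), (3, -1)}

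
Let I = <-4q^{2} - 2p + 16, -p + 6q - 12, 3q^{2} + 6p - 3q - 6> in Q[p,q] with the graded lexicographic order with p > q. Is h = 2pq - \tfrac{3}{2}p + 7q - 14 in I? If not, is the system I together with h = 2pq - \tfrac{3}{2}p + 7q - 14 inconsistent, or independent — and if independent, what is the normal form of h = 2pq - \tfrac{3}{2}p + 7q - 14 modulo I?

2pq - \tfrac{3}{2}p + 7q - 14 lies in I (it reduces to 0).

First compute the reduced Gröbner basis of I by Buchberger's algorithm.
f_1 = -4q^{2} - 2p + 16, LT = q^{2}.
f_2 = -p + 6q - 12, LT = p.
f_3 = 3q^{2} + 6p - 3q - 6, LT = q^{2}.

S(f_1,f_2): leading monomials are coprime, so the S-polynomial reduces to 0 (Buchberger's first criterion).
S(f_1,f_3): lcm = q^{2}. S = -\tfrac{3}{2}p + q - 2.
  leading term p: subtract (\tfrac{3}{2})·f_2 from -\tfrac{3}{2}p + q - 2 → -8q + 16
  leading term q: no divisor's leading term divides it; move -8q to the remainder.
  leading term 1: no divisor's leading term divides it; move 16 to the remainder.
  remainder -8q + 16 ≠ 0; add k_4 = -8q + 16 to the basis.

S(f_2,f_3): leading monomials are coprime, so the S-polynomial reduces to 0 (Buchberger's first criterion).
S(f_1,k_4): lcm = q^{2}. S = \tfrac{1}{2}p + 2q - 4.
  leading term p: subtract (-\tfrac{1}{2})·f_2 from \tfrac{1}{2}p + 2q - 4 → 5q - 10
  leading term q: subtract (-\tfrac{5}{8})·k_4 from 5q - 10 → 0
  remainder 0.

S(f_2,k_4): leading monomials are coprime, so the S-polynomial reduces to 0 (Buchberger's first criterion).
S(f_3,k_4): lcm = q^{2}. S = 2p + q - 2.
  leading term p: subtract (-2)·f_2 from 2p + q - 2 → 13q - 26
  leading term q: subtract (-\tfrac{13}{8})·k_4 from 13q - 26 → 0
  remainder 0.

Every S-polynomial of the final basis reduces to 0, so we have a Gröbner basis.
Inter-reduce: drop elements whose leading term is divisible by another's, tail-reduce, and make monic.
Reduced Gröbner basis: {p, q - 2}.
Label its elements g_1 = p, g_2 = q - 2.

Reduce h = 2pq - \tfrac{3}{2}p + 7q - 14 modulo G:
  leading term pq: subtract (2q)·g_1 from 2pq - \tfrac{3}{2}p + 7q - 14 → -\tfrac{3}{2}p + 7q - 14
  leading term p: subtract (-\tfrac{3}{2})·g_1 from -\tfrac{3}{2}p + 7q - 14 → 7q - 14
  leading term q: subtract (7)·g_2 from 7q - 14 → 0
  normal form = 0.
Since the normal form is 0, h ∈ I.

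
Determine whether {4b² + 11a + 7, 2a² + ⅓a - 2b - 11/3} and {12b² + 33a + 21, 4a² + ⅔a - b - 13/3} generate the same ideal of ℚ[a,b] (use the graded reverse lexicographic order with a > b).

Equality of ideals is decidable: compute both reduced Gröbner bases (unique for the ordering) and check whether they agree.
Buchberger on the first generating set:
f_1 = 4b² + 11a + 7, LT = b².
f_2 = 2a² + ⅓a - 2b - 11/3, LT = a².

The S-polynomials (S(f_1,f_2)) all reduce to 0 modulo the current basis, so we have a Gröbner basis.
Inter-reduce: drop elements whose leading term is divisible by another's, tail-reduce, and make monic.
Reduced Gröbner basis: {a² + ⅙a - b - 11/6, b² + 11/4a + 7/4}.

Buchberger on the second generating set:
h_1 = 12b² + 33a + 21, LT = b².
h_2 = 4a² + ⅔a - b - 13/3, LT = a².

The S-polynomials (S(h_1,h_2)) all reduce to 0 modulo the current basis, so we have a Gröbner basis.
Inter-reduce: drop elements whose leading term is divisible by another's, tail-reduce, and make monic.
Reduced Gröbner basis: {a² + ⅙a - ¼b - 13/12, b² + 11/4a + 7/4}.

These differ, so the ideals are not equal.

No, the ideals differ.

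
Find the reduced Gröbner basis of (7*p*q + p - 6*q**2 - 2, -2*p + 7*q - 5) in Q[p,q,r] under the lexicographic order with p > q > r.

Buchberger's algorithm terminates because the ascending chain of leading-term ideals stabilizes.

f_1 = 7*p*q + p - 6*q**2 - 2, LT = p*q.
f_2 = -2*p + 7*q - 5, LT = p.

S(f_1,f_2): lcm = p*q. S = 1/7*p + 37/14*q**2 - 5/2*q - 2/7.
  reduce S modulo (f_1, f_2):
  remainder 37/14*q**2 - 2*q - 9/14 ≠ 0; add g_3 = 37/14*q**2 - 2*q - 9/14 to the basis.

The other S-polynomials (S(f_1,g_3), S(f_2,g_3)) all reduce to 0 modulo the current basis, so we have a Gröbner basis.
Inter-reduce: drop elements whose leading term is divisible by another's, tail-reduce, and make monic.

G = {p - 7/2*q + 5/2, q**2 - 28/37*q - 9/37}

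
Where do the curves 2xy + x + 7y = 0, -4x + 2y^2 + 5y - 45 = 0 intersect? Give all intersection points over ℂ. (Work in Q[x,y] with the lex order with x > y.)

{(-3, 3), (-63/8 + 7*sqrt(21)/8, -3 - sqrt(21)/2), (-63/8 - 7*sqrt(21)/8, -3 + sqrt(21)/2)}

Compute a lex Gröbner basis by Buchberger's algorithm.
f_1 = 2xy + x + 7y, LT = xy.
f_2 = -4x + 2y^2 + 5y - 45, LT = x.

S(f_1,f_2): lcm = xy. S = 1/2x + 1/2y^3 + 5/4y^2 - 31/4y.
  leading term x: subtract (-1/8)·f_2 from 1/2x + 1/2y^3 + 5/4y^2 - 31/4y → 1/2y^3 + 3/2y^2 - 57/8y - 45/8
  leading term y^3: no divisor's leading term divides it; move 1/2y^3 to the remainder.
  leading term y^2: no divisor's leading term divides it; move 3/2y^2 to the remainder.
  leading term y: no divisor's leading term divides it; move -57/8y to the remainder.
  leading term 1: no divisor's leading term divides it; move -45/8 to the remainder.
  remainder 1/2y^3 + 3/2y^2 - 57/8y - 45/8 ≠ 0; add h_3 = 1/2y^3 + 3/2y^2 - 57/8y - 45/8 to the basis.

S(f_1,h_3): lcm = xy^3. S = -5/2xy^2 + 57/4xy + 45/4x + 7/2y^3.
  leading term xy^2: subtract (-5/4y)·f_1 from -5/2xy^2 + 57/4xy + 45/4x + 7/2y^3 → 31/2xy + 45/4x + 7/2y^3 + 35/4y^2
  leading term xy: subtract (31/4)·f_1 from 31/2xy + 45/4x + 7/2y^3 + 35/4y^2 → 7/2x + 7/2y^3 + 35/4y^2 - 217/4y
  leading term x: subtract (-7/8)·f_2 from 7/2x + 7/2y^3 + 35/4y^2 - 217/4y → 7/2y^3 + 21/2y^2 - 399/8y - 315/8
  leading term y^3: subtract (7)·h_3 from 7/2y^3 + 21/2y^2 - 399/8y - 315/8 → 0
  remainder 0.

S(f_2,h_3): leading monomials are coprime, so the S-polynomial reduces to 0 (Buchberger's first criterion).
Every S-polynomial of the final basis reduces to 0, so we have a Gröbner basis.
Inter-reduce: drop elements whose leading term is divisible by another's, tail-reduce, and make monic.
Reduced Gröbner basis: {x - 1/2y^2 - 5/4y + 45/4, y^3 + 3y^2 - 57/4y - 45/4}.

From the last basis element, y^3 + 3y^2 - 57/4y - 45/4 = 0, so y takes values in {3, -3 - sqrt(21)/2, -3 + sqrt(21)/2}. Each choice, substituted upward through the basis, yields the corresponding point(s) of the solution set.
  y = 3: the earlier basis element becomes x + 3 = 0, giving x = -3 — point (-3, 3).
  y = -3 - sqrt(21)/2: the earlier basis element becomes x - 7*sqrt(21)/8 + 63/8 = 0, giving x = -63/8 + 7*sqrt(21)/8 — point (-63/8 + 7*sqrt(21)/8, -3 - sqrt(21)/2).
  y = -3 + sqrt(21)/2: the earlier basis element becomes x + 7*sqrt(21)/8 + 63/8 = 0, giving x = -63/8 - 7*sqrt(21)/8 — point (-63/8 - 7*sqrt(21)/8, -3 + sqrt(21)/2).
Each listed point satisfies every original equation (direct substitution).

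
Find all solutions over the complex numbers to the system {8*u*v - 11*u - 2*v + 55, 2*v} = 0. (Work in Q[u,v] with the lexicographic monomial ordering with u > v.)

{(5, 0)}

Compute a lex Gröbner basis by Buchberger's algorithm.
f_1 = 8*u*v - 11*u - 2*v + 55, LT = u*v.
f_2 = 2*v, LT = v.

S(f_1,f_2): lcm = u*v. S = -11/8*u - 1/4*v + 55/8.
  leading term u: no divisor's leading term divides it; move -11/8*u to the remainder.
  leading term v: subtract (-1/8)·f_2 from -1/4*v + 55/8 → 55/8
  leading term 1: no divisor's leading term divides it; move 55/8 to the remainder.
  remainder -11/8*u + 55/8 ≠ 0; add h_3 = -11/8*u + 55/8 to the basis.

The other S-polynomials (S(f_1,h_3), S(f_2,h_3)) all reduce to 0 modulo the current basis, so we have a Gröbner basis.
Inter-reduce: drop elements whose leading term is divisible by another's, tail-reduce, and make monic.
Reduced Gröbner basis: {u - 5, v}.

Elimination: the polynomial v lies in the elimination ideal for v, so v ∈ {0}. For each such v, the remaining basis elements (now univariate) give the rest of the solution.
  v = 0: the earlier basis element becomes u - 5 = 0, giving u = 5 — point (5, 0).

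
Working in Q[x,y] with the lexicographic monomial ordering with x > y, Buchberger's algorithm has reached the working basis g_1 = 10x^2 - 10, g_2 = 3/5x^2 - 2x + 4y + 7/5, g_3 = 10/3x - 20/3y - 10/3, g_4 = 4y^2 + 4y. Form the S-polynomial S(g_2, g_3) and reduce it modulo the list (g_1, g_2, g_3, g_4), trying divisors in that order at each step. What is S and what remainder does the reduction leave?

S(g_2, g_3) = 2xy - 7/3x + 20/3y + 7/3; remainder on division = 0.

lcm(LM(g_2), LM(g_3)) = x^2.
S = (lcm/LT(g_2))·g_2 − (lcm/LT(g_3))·g_3 = 2xy - 7/3x + 20/3y + 7/3.
Reduce S modulo (g_1, g_2, g_3, g_4) in that order:
  leading term xy: subtract (3/5y)·g_3 from 2xy - 7/3x + 20/3y + 7/3 → -7/3x + 4y^2 + 26/3y + 7/3
  leading term x: subtract (-7/10)·g_3 from -7/3x + 4y^2 + 26/3y + 7/3 → 4y^2 + 4y
  leading term y^2: subtract (1)·g_4 from 4y^2 + 4y → 0
The remainder is 0, so this S-polynomial contributes no new basis element.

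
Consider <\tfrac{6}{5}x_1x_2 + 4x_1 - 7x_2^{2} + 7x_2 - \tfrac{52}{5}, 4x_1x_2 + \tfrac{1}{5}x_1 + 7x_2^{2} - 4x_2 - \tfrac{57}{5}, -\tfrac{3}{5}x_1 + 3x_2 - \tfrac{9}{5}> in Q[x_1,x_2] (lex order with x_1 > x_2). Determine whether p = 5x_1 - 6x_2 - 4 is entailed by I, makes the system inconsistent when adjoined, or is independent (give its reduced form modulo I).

First compute the reduced Gröbner basis of I by Buchberger's algorithm.
f_1 = \tfrac{6}{5}x_1x_2 + 4x_1 - 7x_2^{2} + 7x_2 - \tfrac{52}{5}, LT = x_1x_2.
f_2 = 4x_1x_2 + \tfrac{1}{5}x_1 + 7x_2^{2} - 4x_2 - \tfrac{57}{5}, LT = x_1x_2.
f_3 = -\tfrac{3}{5}x_1 + 3x_2 - \tfrac{9}{5}, LT = x_1.

S(f_1,f_2): lcm = x_1x_2. S = \tfrac{197}{60}x_1 - \tfrac{91}{12}x_2^{2} + \tfrac{41}{6}x_2 - \tfrac{349}{60}.
  leading term x_1: subtract (-\tfrac{197}{36})·f_3 from \tfrac{197}{60}x_1 - \tfrac{91}{12}x_2^{2} + \tfrac{41}{6}x_2 - \tfrac{349}{60} → -\tfrac{91}{12}x_2^{2} + \tfrac{93}{4}x_2 - \tfrac{47}{3}
  leading term x_2^{2}: no divisor's leading term divides it; move -\tfrac{91}{12}x_2^{2} to the remainder.
  leading term x_2: no divisor's leading term divides it; move \tfrac{93}{4}x_2 to the remainder.
  leading term 1: no divisor's leading term divides it; move -\tfrac{47}{3} to the remainder.
  remainder -\tfrac{91}{12}x_2^{2} + \tfrac{93}{4}x_2 - \tfrac{47}{3} ≠ 0; add h_4 = -\tfrac{91}{12}x_2^{2} + \tfrac{93}{4}x_2 - \tfrac{47}{3} to the basis.

S(f_1,f_3): lcm = x_1x_2. S = \tfrac{10}{3}x_1 - \tfrac{5}{6}x_2^{2} + \tfrac{17}{6}x_2 - \tfrac{26}{3}.
  leading term x_1: subtract (-\tfrac{50}{9})·f_3 from \tfrac{10}{3}x_1 - \tfrac{5}{6}x_2^{2} + \tfrac{17}{6}x_2 - \tfrac{26}{3} → -\tfrac{5}{6}x_2^{2} + \tfrac{39}{2}x_2 - \tfrac{56}{3}
  leading term x_2^{2}: subtract (\tfrac{10}{91})·h_4 from -\tfrac{5}{6}x_2^{2} + \tfrac{39}{2}x_2 - \tfrac{56}{3} → \tfrac{1542}{91}x_2 - \tfrac{1542}{91}
  leading term x_2: no divisor's leading term divides it; move \tfrac{1542}{91}x_2 to the remainder.
  leading term 1: no divisor's leading term divides it; move -\tfrac{1542}{91} to the remainder.
  remainder \tfrac{1542}{91}x_2 - \tfrac{1542}{91} ≠ 0; add h_5 = \tfrac{1542}{91}x_2 - \tfrac{1542}{91} to the basis.

The other S-polynomials (S(f_2,f_3), S(f_1,h_4), S(f_2,h_4), S(f_3,h_4), S(f_1,h_5), S(f_2,h_5), S(f_3,h_5), S(h_4,h_5)) all reduce to 0 modulo the current basis, so we have a Gröbner basis.
Inter-reduce: drop elements whose leading term is divisible by another's, tail-reduce, and make monic.
Reduced Gröbner basis: {x_1 - 2, x_2 - 1}.
Label its elements g_1 = x_1 - 2, g_2 = x_2 - 1.

Reduce p = 5x_1 - 6x_2 - 4 modulo G:
  leading term x_1: subtract (5)·g_1 from 5x_1 - 6x_2 - 4 → -6x_2 + 6
  leading term x_2: subtract (-6)·g_2 from -6x_2 + 6 → 0
  normal form = 0.
Since the normal form is 0, p ∈ I.

5x_1 - 6x_2 - 4 lies in I (it reduces to 0).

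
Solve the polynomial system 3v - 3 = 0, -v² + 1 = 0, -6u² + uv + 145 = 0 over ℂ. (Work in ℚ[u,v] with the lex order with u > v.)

{(-29/6, 1), (5, 1)}

Compute a lex Gröbner basis by Buchberger's algorithm.
f_1 = 3v - 3, LT = v.
f_2 = -v² + 1, LT = v².
f_3 = -6u² + uv + 145, LT = u².

The S-polynomials (S(f_1,f_2), S(f_1,f_3), S(f_2,f_3)) all reduce to 0 modulo the current basis, so we have a Gröbner basis.
Inter-reduce: drop elements whose leading term is divisible by another's, tail-reduce, and make monic.
Reduced Gröbner basis: {u² - ⅙u - 145/6, v - 1}.

From the last basis element, v - 1 = 0, so v takes values in {1}. Each choice, substituted upward through the basis, yields the corresponding point(s) of the solution set.
  v = 1: the earlier basis element becomes u² - ⅙u - 145/6 = 0, giving u = -29/6, 5 — points (-29/6, 1), (5, 1).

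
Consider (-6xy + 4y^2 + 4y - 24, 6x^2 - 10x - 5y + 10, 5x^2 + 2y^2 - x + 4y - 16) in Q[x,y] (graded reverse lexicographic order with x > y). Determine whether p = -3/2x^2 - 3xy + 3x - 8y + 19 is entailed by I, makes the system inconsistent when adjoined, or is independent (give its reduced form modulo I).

First compute the reduced Gröbner basis of I by Buchberger's algorithm.
f_1 = -6xy + 4y^2 + 4y - 24, LT = xy.
f_2 = 6x^2 - 10x - 5y + 10, LT = x^2.
f_3 = 5x^2 + 2y^2 - x + 4y - 16, LT = x^2.

S(f_1,f_2): lcm = x^2y. S = -2/3xy^2 + xy + 5/6y^2 + 4x - 5/3y.
  leading term xy^2: subtract (1/9y)·f_1 from -2/3xy^2 + xy + 5/6y^2 + 4x - 5/3y → -4/9y^3 + xy + 7/18y^2 + 4x + y
  leading term y^3: no divisor's leading term divides it; move -4/9y^3 to the remainder.
  leading term xy: subtract (-1/6)·f_1 from xy + 7/18y^2 + 4x + y → 19/18y^2 + 4x + 5/3y - 4
  leading term y^2: no divisor's leading term divides it; move 19/18y^2 to the remainder.
  leading term x: no divisor's leading term divides it; move 4x to the remainder.
  leading term y: no divisor's leading term divides it; move 5/3y to the remainder.
  leading term 1: no divisor's leading term divides it; move -4 to the remainder.
  remainder -4/9y^3 + 19/18y^2 + 4x + 5/3y - 4 ≠ 0; add h_4 = -4/9y^3 + 19/18y^2 + 4x + 5/3y - 4 to the basis.

S(f_1,f_3): lcm = x^2y. S = -2/3xy^2 - 2/5y^3 - 7/15xy - 4/5y^2 + 4x + 16/5y.
  leading term xy^2: subtract (1/9y)·f_1 from -2/3xy^2 - 2/5y^3 - 7/15xy - 4/5y^2 + 4x + 16/5y → -38/45y^3 - 7/15xy - 56/45y^2 + 4x + 88/15y
  leading term y^3: subtract (19/10)·h_4 from -38/45y^3 - 7/15xy - 56/45y^2 + 4x + 88/15y → -7/15xy - 13/4y^2 - 18/5x + 27/10y + 38/5
  leading term xy: subtract (7/90)·f_1 from -7/15xy - 13/4y^2 - 18/5x + 27/10y + 38/5 → -641/180y^2 - 18/5x + 43/18y + 142/15
  leading term y^2: no divisor's leading term divides it; move -641/180y^2 to the remainder.
  leading term x: no divisor's leading term divides it; move -18/5x to the remainder.
  leading term y: no divisor's leading term divides it; move 43/18y to the remainder.
  leading term 1: no divisor's leading term divides it; move 142/15 to the remainder.
  remainder -641/180y^2 - 18/5x + 43/18y + 142/15 ≠ 0; add h_5 = -641/180y^2 - 18/5x + 43/18y + 142/15 to the basis.

S(f_2,f_3): lcm = x^2. S = -2/5y^2 - 22/15x - 49/30y + 73/15.
  leading term y^2: subtract (72/641)·h_5 from -2/5y^2 - 22/15x - 49/30y + 73/15 → -10214/9615x - 36569/19230y + 36569/9615
  leading term x: no divisor's leading term divides it; move -10214/9615x to the remainder.
  leading term y: no divisor's leading term divides it; move -36569/19230y to the remainder.
  leading term 1: no divisor's leading term divides it; move 36569/9615 to the remainder.
  remainder -10214/9615x - 36569/19230y + 36569/9615 ≠ 0; add h_6 = -10214/9615x - 36569/19230y + 36569/9615 to the basis.

S(f_1,h_5): lcm = xy^2. S = -2/3y^3 - 648/641x^2 + 430/641xy - 2/3y^2 + 1704/641x + 4y.
  leading term y^3: subtract (3/2)·h_4 from -2/3y^3 - 648/641x^2 + 430/641xy - 2/3y^2 + 1704/641x + 4y → -648/641x^2 + 430/641xy - 9/4y^2 - 2142/641x + 3/2y + 6
  leading term x^2: subtract (-108/641)·f_2 from -648/641x^2 + 430/641xy - 9/4y^2 - 2142/641x + 3/2y + 6 → 430/641xy - 9/4y^2 - 3222/641x + 843/1282y + 4926/641
  leading term xy: subtract (-215/1923)·f_1 from 430/641xy - 9/4y^2 - 3222/641x + 843/1282y + 4926/641 → -13867/7692y^2 - 3222/641x + 4249/3846y + 3206/641
  leading term y^2: subtract (208005/410881)·h_5 from -13867/7692y^2 - 3222/641x + 4249/3846y + 3206/641 → -1316484/410881x - 42966/410881y + 85932/410881
  leading term x: subtract (9873630/3273587)·h_6 from -1316484/410881x - 42966/410881y + 85932/410881 → 18434007/3273587y - 36868014/3273587
  leading term y: no divisor's leading term divides it; move 18434007/3273587y to the remainder.
  leading term 1: no divisor's leading term divides it; move -36868014/3273587 to the remainder.
  remainder 18434007/3273587y - 36868014/3273587 ≠ 0; add h_7 = 18434007/3273587y - 36868014/3273587 to the basis.

The other S-polynomials (S(f_1,h_4), S(f_2,h_4), S(f_3,h_4), S(f_2,h_5), S(f_3,h_5), S(h_4,h_5), S(f_1,h_6), S(f_2,h_6), S(f_3,h_6), S(h_4,h_6), S(h_5,h_6), S(f_1,h_7), S(f_2,h_7), S(f_3,h_7), S(h_4,h_7), S(h_5,h_7), S(h_6,h_7)) all reduce to 0 modulo the current basis, so we have a Gröbner basis.
Inter-reduce: drop elements whose leading term is divisible by another's, tail-reduce, and make monic.
Reduced Gröbner basis: {x, y - 2}.
Label its elements g_1 = x, g_2 = y - 2.

Reduce p = -3/2x^2 - 3xy + 3x - 8y + 19 modulo G:
  leading term x^2: subtract (-3/2x)·g_1 from -3/2x^2 - 3xy + 3x - 8y + 19 → -3xy + 3x - 8y + 19
  leading term xy: subtract (-3y)·g_1 from -3xy + 3x - 8y + 19 → 3x - 8y + 19
  leading term x: subtract (3)·g_1 from 3x - 8y + 19 → -8y + 19
  leading term y: subtract (-8)·g_2 from -8y + 19 → 3
  leading term 1: no divisor's leading term divides it; move 3 to the remainder.
  normal form = 3.
The normal form is nonzero, so p ∉ I. Since p minus its normal form lies in I, I + (p) = I + (r) where r = 3; decide whether this ideal is the whole ring.
Here r = 3 is a nonzero constant, hence a unit: 1 ∈ I + (p), the Gröbner basis of I + (p) is {1}, and the enlarged system has no common solution — adjoining p is inconsistent.

Adjoining -3/2x^2 - 3xy + 3x - 8y + 19 makes the ideal the whole ring: the system is inconsistent.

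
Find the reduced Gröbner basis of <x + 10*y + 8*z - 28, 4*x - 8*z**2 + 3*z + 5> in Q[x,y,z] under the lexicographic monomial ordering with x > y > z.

G = {x - 2*z**2 + 3/4*z + 5/4, y + 1/5*z**2 + 29/40*z - 117/40}

f_1 = x + 10*y + 8*z - 28, LT = x.
f_2 = 4*x - 8*z**2 + 3*z + 5, LT = x.

S(f_1,f_2): lcm = x. S = 10*y + 2*z**2 + 29/4*z - 117/4.
  leading term y: no divisor's leading term divides it; move 10*y to the remainder.
  leading term z**2: no divisor's leading term divides it; move 2*z**2 to the remainder.
  leading term z: no divisor's leading term divides it; move 29/4*z to the remainder.
  leading term 1: no divisor's leading term divides it; move -117/4 to the remainder.
  remainder 10*y + 2*z**2 + 29/4*z - 117/4 ≠ 0; add g_3 = 10*y + 2*z**2 + 29/4*z - 117/4 to the basis.

S(f_1,g_3): leading monomials are coprime, so the S-polynomial reduces to 0 (Buchberger's first criterion).
S(f_2,g_3): leading monomials are coprime, so the S-polynomial reduces to 0 (Buchberger's first criterion).
Every S-polynomial of the final basis reduces to 0, so we have a Gröbner basis.
Inter-reduce: drop elements whose leading term is divisible by another's, tail-reduce, and make monic.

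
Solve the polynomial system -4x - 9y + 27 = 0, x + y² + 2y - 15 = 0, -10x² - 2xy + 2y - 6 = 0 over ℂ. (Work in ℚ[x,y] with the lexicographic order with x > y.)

Compute a lex Gröbner basis by Buchberger's algorithm.
f_1 = -4x - 9y + 27, LT = x.
f_2 = x + y² + 2y - 15, LT = x.
f_3 = -10x² - 2xy + 2y - 6, LT = x².

S(f_1,f_2): lcm = x. S = -y² + ¼y + 33/4.
  leading term y²: no divisor's leading term divides it; move -y² to the remainder.
  leading term y: no divisor's leading term divides it; move ¼y to the remainder.
  leading term 1: no divisor's leading term divides it; move 33/4 to the remainder.
  remainder -y² + ¼y + 33/4 ≠ 0; add h_4 = -y² + ¼y + 33/4 to the basis.

S(f_1,f_3): lcm = x². S = 41/20xy - 27/4x + ⅕y - ⅗.
  leading term xy: subtract (-41/80y)·f_1 from 41/20xy - 27/4x + ⅕y - ⅗ → -27/4x - 369/80y² + 1123/80y - ⅗
  leading term x: subtract (27/16)·f_1 from -27/4x - 369/80y² + 1123/80y - ⅗ → -369/80y² + 1169/40y - 3693/80
  leading term y²: subtract (369/80)·h_4 from -369/80y² + 1169/40y - 3693/80 → 8983/320y - 26949/320
  leading term y: no divisor's leading term divides it; move 8983/320y to the remainder.
  leading term 1: no divisor's leading term divides it; move -26949/320 to the remainder.
  remainder 8983/320y - 26949/320 ≠ 0; add h_5 = 8983/320y - 26949/320 to the basis.

The other S-polynomials (S(f_2,f_3), S(f_1,h_4), S(f_2,h_4), S(f_3,h_4), S(f_1,h_5), S(f_2,h_5), S(f_3,h_5), S(h_4,h_5)) all reduce to 0 modulo the current basis, so we have a Gröbner basis.
Inter-reduce: drop elements whose leading term is divisible by another's, tail-reduce, and make monic.
Reduced Gröbner basis: {x, y - 3}.

The lex basis is triangular: the last element involves only y. Solving y - 3 = 0 gives y ∈ {3}; substituting each value into the earlier elements determines the remaining variables.
  y = 3: the earlier basis element becomes x = 0, giving x = 0 — point (0, 3).
Substituting each solution back into the original system confirms all equations vanish.

{(0, 3)}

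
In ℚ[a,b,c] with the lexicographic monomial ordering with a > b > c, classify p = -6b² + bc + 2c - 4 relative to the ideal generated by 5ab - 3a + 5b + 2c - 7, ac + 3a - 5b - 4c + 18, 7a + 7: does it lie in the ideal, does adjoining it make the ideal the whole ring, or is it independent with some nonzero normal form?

Adjoining -6b² + bc + 2c - 4 makes the ideal the whole ring: the system is inconsistent.

First compute the reduced Gröbner basis of I by Buchberger's algorithm.
f_1 = 5ab - 3a + 5b + 2c - 7, LT = ab.
f_2 = ac + 3a - 5b - 4c + 18, LT = ac.
f_3 = 7a + 7, LT = a.

S(f_1,f_2): lcm = abc. S = -3ab - ⅗ac + 5b² + 5bc - 18b + ⅖c² - 7/5c.
  reduce S modulo (f_1, f_2, f_3):
  remainder 5b² + 5bc - 18b + ⅖c² - 13/5c + 33/5 ≠ 0; add h_4 = 5b² + 5bc - 18b + ⅖c² - 13/5c + 33/5 to the basis.

S(f_1,f_3): lcm = ab. S = -⅗a + ⅖c - 7/5.
  reduce S modulo (f_1, f_2, f_3, h_4):
  remainder ⅖c - ⅘ ≠ 0; add h_5 = ⅖c - ⅘ to the basis.

S(f_2,f_3): lcm = ac. S = 3a - 5b - 5c + 18.
  reduce S modulo (f_1, f_2, f_3, h_4, h_5):
  remainder -5b + 5 ≠ 0; add h_6 = -5b + 5 to the basis.

The other S-polynomials (S(f_1,h_4), S(f_2,h_4), S(f_3,h_4), S(f_1,h_5), S(f_2,h_5), S(f_3,h_5), S(h_4,h_5), S(f_1,h_6), S(f_2,h_6), S(f_3,h_6), S(h_4,h_6), S(h_5,h_6)) all reduce to 0 modulo the current basis, so we have a Gröbner basis.
Inter-reduce: drop elements whose leading term is divisible by another's, tail-reduce, and make monic.
Reduced Gröbner basis: {a + 1, b - 1, c - 2}.
Label its elements g_1 = a + 1, g_2 = b - 1, g_3 = c - 2.

Reduce p = -6b² + bc + 2c - 4 modulo G:
  leading term b²: subtract (-6b)·g_2 from -6b² + bc + 2c - 4 → bc - 6b + 2c - 4
  leading term bc: subtract (c)·g_2 from bc - 6b + 2c - 4 → -6b + 3c - 4
  leading term b: subtract (-6)·g_2 from -6b + 3c - 4 → 3c - 10
  leading term c: subtract (3)·g_3 from 3c - 10 → -4
  leading term 1: no divisor's leading term divides it; move -4 to the remainder.
  normal form = -4.
The normal form is nonzero, so p ∉ I. Since p minus its normal form lies in I, I + (p) = I + (r) where r = -4; decide whether this ideal is the whole ring.
Here r = -4 is a nonzero constant, hence a unit: 1 ∈ I + (p), the Gröbner basis of I + (p) is {1}, and the enlarged system has no common solution — adjoining p is inconsistent.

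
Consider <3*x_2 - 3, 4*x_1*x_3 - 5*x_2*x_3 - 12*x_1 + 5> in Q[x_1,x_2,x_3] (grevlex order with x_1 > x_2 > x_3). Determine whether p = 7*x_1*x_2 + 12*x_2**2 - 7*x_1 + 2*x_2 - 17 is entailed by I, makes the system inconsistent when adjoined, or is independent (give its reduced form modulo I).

First compute the reduced Gröbner basis of I by Buchberger's algorithm.
f_1 = 3*x_2 - 3, LT = x_2.
f_2 = 4*x_1*x_3 - 5*x_2*x_3 - 12*x_1 + 5, LT = x_1*x_3.

The S-polynomials (S(f_1,f_2)) all reduce to 0 modulo the current basis, so we have a Gröbner basis.
Inter-reduce: drop elements whose leading term is divisible by another's, tail-reduce, and make monic.
Reduced Gröbner basis: {x_1*x_3 - 3*x_1 - 5/4*x_3 + 5/4, x_2 - 1}.
Label its elements g_1 = x_1*x_3 - 3*x_1 - 5/4*x_3 + 5/4, g_2 = x_2 - 1.

Reduce p = 7*x_1*x_2 + 12*x_2**2 - 7*x_1 + 2*x_2 - 17 modulo G:
  leading term x_1*x_2: subtract (7*x_1)·g_2 from 7*x_1*x_2 + 12*x_2**2 - 7*x_1 + 2*x_2 - 17 → 12*x_2**2 + 2*x_2 - 17
  leading term x_2**2: subtract (12*x_2)·g_2 from 12*x_2**2 + 2*x_2 - 17 → 14*x_2 - 17
  leading term x_2: subtract (14)·g_2 from 14*x_2 - 17 → -3
  leading term 1: no divisor's leading term divides it; move -3 to the remainder.
  normal form = -3.
The normal form is nonzero, so p ∉ I. Since p minus its normal form lies in I, I + (p) = I + (r) where r = -3; decide whether this ideal is the whole ring.
Here r = -3 is a nonzero constant, hence a unit: 1 ∈ I + (p), the Gröbner basis of I + (p) is {1}, and the enlarged system has no common solution — adjoining p is inconsistent.

Adjoining 7*x_1*x_2 + 12*x_2**2 - 7*x_1 + 2*x_2 - 17 makes the ideal the whole ring: the system is inconsistent.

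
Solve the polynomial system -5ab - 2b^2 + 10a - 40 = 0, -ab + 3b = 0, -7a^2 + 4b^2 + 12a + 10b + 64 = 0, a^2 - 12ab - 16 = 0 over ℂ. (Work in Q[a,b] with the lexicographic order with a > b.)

{(4, 0)}

Compute a lex Gröbner basis by Buchberger's algorithm.
f_1 = -5ab + 10a - 2b^2 - 40, LT = ab.
f_2 = -ab + 3b, LT = ab.
f_3 = -7a^2 + 12a + 4b^2 + 10b + 64, LT = a^2.
f_4 = a^2 - 12ab - 16, LT = a^2.

S(f_1,f_2): lcm = ab. S = -2a + 2/5b^2 + 3b + 8.
  leading term a: no divisor's leading term divides it; move -2a to the remainder.
  leading term b^2: no divisor's leading term divides it; move 2/5b^2 to the remainder.
  leading term b: no divisor's leading term divides it; move 3b to the remainder.
  leading term 1: no divisor's leading term divides it; move 8 to the remainder.
  remainder -2a + 2/5b^2 + 3b + 8 ≠ 0; add h_5 = -2a + 2/5b^2 + 3b + 8 to the basis.

S(f_1,f_3): lcm = a^2b. S = -2a^2 + 2/5ab^2 + 12/7ab + 8a + 4/7b^3 + 10/7b^2 + 64/7b.
  leading term a^2: subtract (2/7)·f_3 from -2a^2 + 2/5ab^2 + 12/7ab + 8a + 4/7b^3 + 10/7b^2 + 64/7b → 2/5ab^2 + 12/7ab + 32/7a + 4/7b^3 + 2/7b^2 + 44/7b - 128/7
  leading term ab^2: subtract (-2/25b)·f_1 from 2/5ab^2 + 12/7ab + 32/7a + 4/7b^3 + 2/7b^2 + 44/7b - 128/7 → 88/35ab + 32/7a + 72/175b^3 + 2/7b^2 + 108/35b - 128/7
  leading term ab: subtract (-88/175)·f_1 from 88/35ab + 32/7a + 72/175b^3 + 2/7b^2 + 108/35b - 128/7 → 48/5a + 72/175b^3 - 18/25b^2 + 108/35b - 192/5
  leading term a: subtract (-24/5)·h_5 from 48/5a + 72/175b^3 - 18/25b^2 + 108/35b - 192/5 → 72/175b^3 + 6/5b^2 + 612/35b
  leading term b^3: no divisor's leading term divides it; move 72/175b^3 to the remainder.
  leading term b^2: no divisor's leading term divides it; move 6/5b^2 to the remainder.
  leading term b: no divisor's leading term divides it; move 612/35b to the remainder.
  remainder 72/175b^3 + 6/5b^2 + 612/35b ≠ 0; add h_6 = 72/175b^3 + 6/5b^2 + 612/35b to the basis.

S(f_1,f_4): lcm = a^2b. S = -2a^2 + 62/5ab^2 + 8a + 16b.
  leading term a^2: subtract (2/7)·f_3 from -2a^2 + 62/5ab^2 + 8a + 16b → 62/5ab^2 + 32/7a - 8/7b^2 + 92/7b - 128/7
  leading term ab^2: subtract (-62/25b)·f_1 from 62/5ab^2 + 32/7a - 8/7b^2 + 92/7b - 128/7 → 124/5ab + 32/7a - 124/25b^3 - 8/7b^2 - 3012/35b - 128/7
  leading term ab: subtract (-124/25)·f_1 from 124/5ab + 32/7a - 124/25b^3 - 8/7b^2 - 3012/35b - 128/7 → 1896/35a - 124/25b^3 - 1936/175b^2 - 3012/35b - 7584/35
  leading term a: subtract (-948/35)·h_5 from 1896/35a - 124/25b^3 - 1936/175b^2 - 3012/35b - 7584/35 → -124/25b^3 - 8/35b^2 - 24/5b
  leading term b^3: subtract (-217/18)·h_6 from -124/25b^3 - 8/35b^2 - 24/5b → 299/21b^2 + 206b
  leading term b^2: no divisor's leading term divides it; move 299/21b^2 to the remainder.
  leading term b: no divisor's leading term divides it; move 206b to the remainder.
  remainder 299/21b^2 + 206b ≠ 0; add h_7 = 299/21b^2 + 206b to the basis.

S(f_2,f_3): lcm = a^2b. S = -9/7ab + 4/7b^3 + 10/7b^2 + 64/7b.
  leading term ab: subtract (9/35)·f_1 from -9/7ab + 4/7b^3 + 10/7b^2 + 64/7b → -18/7a + 4/7b^3 + 68/35b^2 + 64/7b + 72/7
  leading term a: subtract (9/7)·h_5 from -18/7a + 4/7b^3 + 68/35b^2 + 64/7b + 72/7 → 4/7b^3 + 10/7b^2 + 37/7b
  leading term b^3: subtract (25/18)·h_6 from 4/7b^3 + 10/7b^2 + 37/7b → -5/21b^2 - 19b
  leading term b^2: subtract (-5/299)·h_7 from -5/21b^2 - 19b → -4651/299b
  leading term b: no divisor's leading term divides it; move -4651/299b to the remainder.
  remainder -4651/299b ≠ 0; add h_8 = -4651/299b to the basis.

The other S-polynomials (S(f_2,f_4), S(f_3,f_4), S(f_1,h_5), S(f_2,h_5), S(f_3,h_5), S(f_4,h_5), S(f_1,h_6), S(f_2,h_6), S(f_3,h_6), S(f_4,h_6), S(h_5,h_6), S(f_1,h_7), S(f_2,h_7), S(f_3,h_7), S(f_4,h_7), S(h_5,h_7), S(h_6,h_7), S(f_1,h_8), S(f_2,h_8), S(f_3,h_8), S(f_4,h_8), S(h_5,h_8), S(h_6,h_8), S(h_7,h_8)) all reduce to 0 modulo the current basis, so we have a Gröbner basis.
Inter-reduce: drop elements whose leading term is divisible by another's, tail-reduce, and make monic.
Reduced Gröbner basis: {a - 4, b}.

A lex Gröbner basis eliminates variables successively. Here b depends only on b, with roots {0}; lifting each root through the earlier basis elements recovers the full solutions.
  b = 0: the earlier basis element becomes a - 4 = 0, giving a = 4 — point (4, 0).
Substituting each solution back into the original system confirms all equations vanish.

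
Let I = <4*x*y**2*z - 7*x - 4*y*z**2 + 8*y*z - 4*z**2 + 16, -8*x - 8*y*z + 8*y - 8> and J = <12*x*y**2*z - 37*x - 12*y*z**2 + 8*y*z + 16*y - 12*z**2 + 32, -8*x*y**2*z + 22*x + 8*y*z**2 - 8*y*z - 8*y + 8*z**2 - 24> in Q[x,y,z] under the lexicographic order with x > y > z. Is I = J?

Equality of ideals is decidable: compute both reduced Gröbner bases (unique for the ordering) and check whether they agree.
Buchberger on the first generating set:
f_1 = 4*x*y**2*z - 7*x - 4*y*z**2 + 8*y*z - 4*z**2 + 16, LT = x*y**2*z.
f_2 = -8*x - 8*y*z + 8*y - 8, LT = x.

S(f_1,f_2): lcm = x*y**2*z. S = -7/4*x - y**3*z**2 + y**3*z - y**2*z - y*z**2 + 2*y*z - z**2 + 4.
  leading term x: subtract (7/32)·f_2 from -7/4*x - y**3*z**2 + y**3*z - y**2*z - y*z**2 + 2*y*z - z**2 + 4 → -y**3*z**2 + y**3*z - y**2*z - y*z**2 + 15/4*y*z - 7/4*y - z**2 + 23/4
  leading term y**3*z**2: no divisor's leading term divides it; move -y**3*z**2 to the remainder.
  leading term y**3*z: no divisor's leading term divides it; move y**3*z to the remainder.
  leading term y**2*z: no divisor's leading term divides it; move -y**2*z to the remainder.
  leading term y*z**2: no divisor's leading term divides it; move -y*z**2 to the remainder.
  leading term y*z: no divisor's leading term divides it; move 15/4*y*z to the remainder.
  leading term y: no divisor's leading term divides it; move -7/4*y to the remainder.
  leading term z**2: no divisor's leading term divides it; move -z**2 to the remainder.
  leading term 1: no divisor's leading term divides it; move 23/4 to the remainder.
  remainder -y**3*z**2 + y**3*z - y**2*z - y*z**2 + 15/4*y*z - 7/4*y - z**2 + 23/4 ≠ 0; add g_3 = -y**3*z**2 + y**3*z - y**2*z - y*z**2 + 15/4*y*z - 7/4*y - z**2 + 23/4 to the basis.

The other S-polynomials (S(f_1,g_3), S(f_2,g_3)) all reduce to 0 modulo the current basis, so we have a Gröbner basis.
Inter-reduce: drop elements whose leading term is divisible by another's, tail-reduce, and make monic.
Reduced Gröbner basis: {x + y*z - y + 1, y**3*z**2 - y**3*z + y**2*z + y*z**2 - 15/4*y*z + 7/4*y + z**2 - 23/4}.

Buchberger on the second generating set:
h_1 = 12*x*y**2*z - 37*x - 12*y*z**2 + 8*y*z + 16*y - 12*z**2 + 32, LT = x*y**2*z.
h_2 = -8*x*y**2*z + 22*x + 8*y*z**2 - 8*y*z - 8*y + 8*z**2 - 24, LT = x*y**2*z.

S(h_1,h_2): lcm = x*y**2*z. S = -1/3*x - 1/3*y*z + 1/3*y - 1/3.
  leading term x: no divisor's leading term divides it; move -1/3*x to the remainder.
  leading term y*z: no divisor's leading term divides it; move -1/3*y*z to the remainder.
  leading term y: no divisor's leading term divides it; move 1/3*y to the remainder.
  leading term 1: no divisor's leading term divides it; move -1/3 to the remainder.
  remainder -1/3*x - 1/3*y*z + 1/3*y - 1/3 ≠ 0; add k_3 = -1/3*x - 1/3*y*z + 1/3*y - 1/3 to the basis.

S(h_1,k_3): lcm = x*y**2*z. S = -37/12*x - y**3*z**2 + y**3*z - y**2*z - y*z**2 + 2/3*y*z + 4/3*y - z**2 + 8/3.
  leading term x: subtract (37/4)·k_3 from -37/12*x - y**3*z**2 + y**3*z - y**2*z - y*z**2 + 2/3*y*z + 4/3*y - z**2 + 8/3 → -y**3*z**2 + y**3*z - y**2*z - y*z**2 + 15/4*y*z - 7/4*y - z**2 + 23/4
  leading term y**3*z**2: no divisor's leading term divides it; move -y**3*z**2 to the remainder.
  leading term y**3*z: no divisor's leading term divides it; move y**3*z to the remainder.
  leading term y**2*z: no divisor's leading term divides it; move -y**2*z to the remainder.
  leading term y*z**2: no divisor's leading term divides it; move -y*z**2 to the remainder.
  leading term y*z: no divisor's leading term divides it; move 15/4*y*z to the remainder.
  leading term y: no divisor's leading term divides it; move -7/4*y to the remainder.
  leading term z**2: no divisor's leading term divides it; move -z**2 to the remainder.
  leading term 1: no divisor's leading term divides it; move 23/4 to the remainder.
  remainder -y**3*z**2 + y**3*z - y**2*z - y*z**2 + 15/4*y*z - 7/4*y - z**2 + 23/4 ≠ 0; add k_4 = -y**3*z**2 + y**3*z - y**2*z - y*z**2 + 15/4*y*z - 7/4*y - z**2 + 23/4 to the basis.

The other S-polynomials (S(h_2,k_3), S(h_1,k_4), S(h_2,k_4), S(k_3,k_4)) all reduce to 0 modulo the current basis, so we have a Gröbner basis.
Inter-reduce: drop elements whose leading term is divisible by another's, tail-reduce, and make monic.
Reduced Gröbner basis: {x + y*z - y + 1, y**3*z**2 - y**3*z + y**2*z + y*z**2 - 15/4*y*z + 7/4*y + z**2 - 23/4}.

Same reduced basis, so the two generating sets span the same ideal.

Yes, the ideals are equal.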